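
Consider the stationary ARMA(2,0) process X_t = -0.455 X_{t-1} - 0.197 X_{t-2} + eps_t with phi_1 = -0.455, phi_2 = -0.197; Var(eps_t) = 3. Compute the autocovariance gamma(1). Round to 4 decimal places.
\gamma(1) = -1.3868

Multiply the model equation by X_{t-k} and take expectations. With theta_0 = psi_0 = 1 and psi_j the MA(infinity) weights, this gives
  gamma(k) - sum_i phi_i gamma(k-i) = c_k,
  c_k = sigma^2 * sum_{j=k..q} theta_j psi_{j-k}   (c_k = 0 for k > q),
using gamma(-m) = gamma(m).
Pure AR (q = 0): c_0 = sigma^2 = 3, c_k = 0 for k >= 1.
Equations for k = 0, 1, 2 (AR order 2, c_2 = 0):
  (E0) gamma(0) = phi_1 gamma(1) + phi_2 gamma(2) + c_0
  (E1) gamma(1) = phi_1 gamma(0) + phi_2 gamma(1) + c_1
  (E2) gamma(2) = phi_1 gamma(1) + phi_2 gamma(0)
From (E1): gamma(1) = A gamma(0) + B with
  A = phi_1 / (1 - phi_2) = -0.455 / 1.197 = -0.380117,   B = c_1 / (1 - phi_2) = 0 / 1.197 = 0.
Insert (E2) into (E0): gamma(0) (1 - phi_2^2) = phi_1 (1 + phi_2) gamma(1) + c_0.
  phi_1 (1 + phi_2) = (-0.455)(0.803) = -0.365365,   1 - phi_2^2 = 0.961191.
Replace gamma(1) by A gamma(0) + B and collect gamma(0):
  gamma(0) [0.961191 - (-0.365365)(-0.380117)] = c_0 = 3
  gamma(0) * 0.82231 = 3
  gamma(0) = 3 / 0.82231 = 3.648261.
  gamma(1) = A gamma(0) = (-0.380117)(3.648261) = -1.386766.
Therefore gamma(1) = -1.3868 (to 4 decimal places).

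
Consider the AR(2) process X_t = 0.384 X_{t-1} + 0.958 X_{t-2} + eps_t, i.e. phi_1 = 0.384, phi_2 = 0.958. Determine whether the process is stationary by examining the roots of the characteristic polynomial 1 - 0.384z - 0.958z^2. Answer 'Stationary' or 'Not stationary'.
\text{Not stationary}

The AR(p) characteristic polynomial is P(z) = 1 - 0.384z - 0.958z^2.
Stationarity requires all roots to lie outside the unit circle, i.e. |z| > 1 for every root.
Set 1 + (-0.384) z + (-0.958) z^2 = 0, i.e. a z^2 + b z + c = 0 with a = -0.958, b = -0.384, c = 1.
Discriminant D = b^2 - 4ac = (-0.384)^2 - 4*(-0.958)*1 = 0.147456 - (-3.832) = 3.979456.
D >= 0, so the roots are real: z = (-b +/- sqrt(D)) / (2a) = (0.384 +/- 1.994857) / (-1.916).
  z_1 = (0.384 + 1.994857) / (-1.916) = -1.2416,   |z_1| = 1.2416.
  z_2 = (0.384 - 1.994857) / (-1.916) = 0.8407,   |z_2| = 0.8407.
Moduli of all roots: 1.2416, 0.8407.
All moduli strictly greater than 1? No.
Verdict: Not stationary.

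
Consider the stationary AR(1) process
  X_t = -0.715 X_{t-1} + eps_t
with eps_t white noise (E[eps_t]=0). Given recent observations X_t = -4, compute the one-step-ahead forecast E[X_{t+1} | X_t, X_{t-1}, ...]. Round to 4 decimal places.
E[X_{t+1} \mid \mathcal F_t] = 2.8600

For an AR(p) model X_t = c + sum_i phi_i X_{t-i} + eps_t, the
one-step-ahead conditional mean is
  E[X_{t+1} | X_t, ...] = c + sum_i phi_i X_{t+1-i}.
Substitute known values:
  E[X_{t+1} | ...] = (-0.715) * (-4)
                   = 2.8600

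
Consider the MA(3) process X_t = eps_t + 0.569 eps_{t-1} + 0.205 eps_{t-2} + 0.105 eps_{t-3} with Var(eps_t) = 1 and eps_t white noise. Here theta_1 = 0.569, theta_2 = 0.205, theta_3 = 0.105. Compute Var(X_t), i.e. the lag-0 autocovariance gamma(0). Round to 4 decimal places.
\gamma(0) = 1.3768

For an MA(q) process X_t = eps_t + sum_i theta_i eps_{t-i} with
Var(eps_t) = sigma^2, the variance is
  gamma(0) = sigma^2 * (1 + sum_i theta_i^2).
  sum_i theta_i^2 = (0.569)^2 + (0.205)^2 + (0.105)^2 = 0.323761 + 0.042025 + 0.011025 = 0.376811.
  gamma(0) = 1 * (1 + 0.376811) = 1 * 1.376811 = 1.376811, which rounds to 1.3768.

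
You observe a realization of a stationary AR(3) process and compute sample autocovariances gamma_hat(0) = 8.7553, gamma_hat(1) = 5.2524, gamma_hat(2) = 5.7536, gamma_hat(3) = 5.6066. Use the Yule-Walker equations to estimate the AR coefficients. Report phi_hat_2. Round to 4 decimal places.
\hat\phi_{2} = 0.3680

The Yule-Walker equations for an AR(p) process read, in matrix form,
  Gamma_p phi = r_p,   with   (Gamma_p)_{ij} = gamma(|i - j|),
                       (r_p)_i = gamma(i),   i,j = 1..p.
Substitute the sample gammas (Toeplitz matrix and right-hand side of size 3):
  Gamma_p = [[8.7553, 5.2524, 5.7536], [5.2524, 8.7553, 5.2524], [5.7536, 5.2524, 8.7553]]
  r_p     = [5.2524, 5.7536, 5.6066]
Written out (R1..R3):
  (R1) 8.7553 phi_1 + 5.2524 phi_2 + 5.7536 phi_3 = 5.2524
  (R2) 5.2524 phi_1 + 8.7553 phi_2 + 5.2524 phi_3 = 5.7536
  (R3) 5.7536 phi_1 + 5.2524 phi_2 + 8.7553 phi_3 = 5.6066
Gaussian elimination:
  R2 <- R2 - (5.2524/8.7553) R1 = R2 - (0.599911) R1:  5.604328 phi_2 + 1.800753 phi_3 = 2.602628
  R3 <- R3 - (5.7536/8.7553) R1 = R3 - (0.657156) R1:  1.800753 phi_2 + 4.974286 phi_3 = 2.154953
  R3 <- R3 - (1.800753/5.604328) R2 = R3 - (0.321315) R2:  4.395678 phi_3 = 1.31869
Back-substitution:
  phi_hat_3 = 1.31869 / 4.395678 = 0.299997
  phi_hat_2 = (2.602628 - (1.800753)(0.299997)) / 5.604328 = 0.368003
  phi_hat_1 = (5.2524 - (5.2524)(0.368003) - (5.7536)(0.299997)) / 8.7553 = 0.181997
So phi_hat = [0.1820, 0.3680, 0.3000].
Therefore phi_hat_2 = 0.3680.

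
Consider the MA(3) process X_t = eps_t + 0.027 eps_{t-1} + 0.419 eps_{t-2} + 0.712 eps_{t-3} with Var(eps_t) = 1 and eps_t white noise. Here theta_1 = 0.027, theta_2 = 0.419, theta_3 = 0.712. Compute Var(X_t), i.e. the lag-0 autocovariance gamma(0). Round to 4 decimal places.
\gamma(0) = 1.6832

For an MA(q) process X_t = eps_t + sum_i theta_i eps_{t-i} with
Var(eps_t) = sigma^2, the variance is
  gamma(0) = sigma^2 * (1 + sum_i theta_i^2).
  sum_i theta_i^2 = (0.027)^2 + (0.419)^2 + (0.712)^2 = 0.000729 + 0.175561 + 0.506944 = 0.683234.
  gamma(0) = 1 * (1 + 0.683234) = 1 * 1.683234 = 1.683234, which rounds to 1.6832.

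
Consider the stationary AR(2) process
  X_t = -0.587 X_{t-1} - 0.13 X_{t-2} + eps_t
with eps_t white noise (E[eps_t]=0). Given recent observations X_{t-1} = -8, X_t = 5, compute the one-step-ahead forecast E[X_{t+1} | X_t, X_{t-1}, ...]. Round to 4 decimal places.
E[X_{t+1} \mid \mathcal F_t] = -1.8950

For an AR(p) model X_t = c + sum_i phi_i X_{t-i} + eps_t, the
one-step-ahead conditional mean is
  E[X_{t+1} | X_t, ...] = c + sum_i phi_i X_{t+1-i}.
Substitute known values:
  E[X_{t+1} | ...] = (-0.587) * (5) + (-0.13) * (-8)
                   = -1.8950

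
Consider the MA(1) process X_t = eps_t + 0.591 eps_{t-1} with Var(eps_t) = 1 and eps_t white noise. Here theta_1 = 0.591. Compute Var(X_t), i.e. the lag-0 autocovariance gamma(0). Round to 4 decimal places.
\gamma(0) = 1.3493

For an MA(q) process X_t = eps_t + sum_i theta_i eps_{t-i} with
Var(eps_t) = sigma^2, the variance is
  gamma(0) = sigma^2 * (1 + sum_i theta_i^2).
  sum_i theta_i^2 = (0.591)^2 = 0.349281.
  gamma(0) = 1 * (1 + 0.349281) = 1 * 1.349281 = 1.349281, which rounds to 1.3493.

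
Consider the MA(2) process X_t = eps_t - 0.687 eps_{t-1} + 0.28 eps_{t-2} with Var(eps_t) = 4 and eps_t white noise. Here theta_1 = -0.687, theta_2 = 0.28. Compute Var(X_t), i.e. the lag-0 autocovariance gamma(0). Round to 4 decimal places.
\gamma(0) = 6.2015

For an MA(q) process X_t = eps_t + sum_i theta_i eps_{t-i} with
Var(eps_t) = sigma^2, the variance is
  gamma(0) = sigma^2 * (1 + sum_i theta_i^2).
  sum_i theta_i^2 = (-0.687)^2 + (0.28)^2 = 0.471969 + 0.0784 = 0.550369.
  gamma(0) = 4 * (1 + 0.550369) = 4 * 1.550369 = 6.201476, which rounds to 6.2015.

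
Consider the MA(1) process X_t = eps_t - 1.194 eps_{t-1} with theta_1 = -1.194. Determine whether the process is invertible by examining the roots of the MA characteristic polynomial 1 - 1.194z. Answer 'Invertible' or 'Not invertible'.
\text{Not invertible}

The MA(q) characteristic polynomial is P(z) = 1 - 1.194z.
Invertibility requires all roots to lie outside the unit circle, i.e. |z| > 1 for every root.
This is linear in z: 1 + (-1.194) z = 0  =>  z = -1/(-1.194) = 0.837521,  |z| = 0.837521.
Moduli of all roots: 0.8375.
All moduli strictly greater than 1? No.
Verdict: Not invertible.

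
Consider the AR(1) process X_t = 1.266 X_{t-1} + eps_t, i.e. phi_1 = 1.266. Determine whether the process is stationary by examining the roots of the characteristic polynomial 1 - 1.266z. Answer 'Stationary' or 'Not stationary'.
\text{Not stationary}

The AR(p) characteristic polynomial is P(z) = 1 - 1.266z.
Stationarity requires all roots to lie outside the unit circle, i.e. |z| > 1 for every root.
This is linear in z: 1 + (-1.266) z = 0  =>  z = -1/(-1.266) = 0.789889,  |z| = 0.789889.
Moduli of all roots: 0.7899.
All moduli strictly greater than 1? No.
Verdict: Not stationary.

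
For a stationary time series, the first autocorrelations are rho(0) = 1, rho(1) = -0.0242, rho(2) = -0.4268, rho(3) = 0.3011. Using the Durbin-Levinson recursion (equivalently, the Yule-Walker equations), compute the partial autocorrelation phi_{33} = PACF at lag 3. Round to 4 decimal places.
\phi_{33} = 0.3380

The PACF at lag k is phi_{kk}, the last component of the solution
to the Yule-Walker system G_k phi = r_k where
  (G_k)_{ij} = rho(|i - j|), (r_k)_i = rho(i), i,j = 1..k.
Equivalently, Durbin-Levinson gives phi_{kk} iteratively:
  phi_{11} = rho(1)
  phi_{kk} = [rho(k) - sum_{j=1..k-1} phi_{k-1,j} rho(k-j)]
            / [1 - sum_{j=1..k-1} phi_{k-1,j} rho(j)],
  phi_{k,j} = phi_{k-1,j} - phi_{kk} phi_{k-1,k-j},  j = 1..k-1.
Step k = 1:
  phi_11 = rho(1) = -0.0242.
Step k = 2:
  phi_22 = [rho(2) - phi_11 rho(1)] / [1 - phi_11 rho(1)] = [-0.4268 - (-0.0242)(-0.0242)] / [1 - (-0.0242)(-0.0242)]
         = -0.42738564 / 0.99941436 = -0.427636.
  Update: phi_21 = phi_11 - phi_22 phi_11 = -0.0242 - (-0.427636)(-0.0242) = -0.034549.
Step k = 3:
  phi_33 = [rho(3) - phi_21 rho(2) - phi_22 rho(1)] / [1 - phi_21 rho(1) - phi_22 rho(2)]
    numerator   = 0.3011 - (-0.034549)(-0.4268) - (-0.427636)(-0.0242) = 0.27600578
    denominator = 1 - (-0.034549)(-0.0242) - (-0.427636)(-0.4268) = 0.81664884
  phi_33 = 0.27600578 / 0.81664884 = 0.338.
Therefore phi_{33} = 0.3380.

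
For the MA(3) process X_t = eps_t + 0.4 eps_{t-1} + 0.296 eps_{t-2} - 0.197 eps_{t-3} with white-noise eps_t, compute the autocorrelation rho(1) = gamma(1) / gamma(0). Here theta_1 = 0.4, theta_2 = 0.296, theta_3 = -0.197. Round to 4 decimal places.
\rho(1) = 0.3576

For an MA(q) process with theta_0 = 1, the autocovariance is
  gamma(k) = sigma^2 * sum_{i=0..q-k} theta_i * theta_{i+k},
and rho(k) = gamma(k) / gamma(0). Sigma^2 cancels.
  numerator   = (1)*(0.4) + (0.4)*(0.296) + (0.296)*(-0.197) = 0.460088.
  denominator = (1)^2 + (0.4)^2 + (0.296)^2 + (-0.197)^2 = 1.286425.
  rho(1) = 0.460088 / 1.286425 = 0.3576.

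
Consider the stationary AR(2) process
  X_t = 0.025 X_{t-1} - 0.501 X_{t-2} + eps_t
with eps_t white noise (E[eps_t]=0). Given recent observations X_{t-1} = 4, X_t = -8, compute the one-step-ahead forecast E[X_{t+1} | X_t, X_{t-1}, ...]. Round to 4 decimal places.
E[X_{t+1} \mid \mathcal F_t] = -2.2040

For an AR(p) model X_t = c + sum_i phi_i X_{t-i} + eps_t, the
one-step-ahead conditional mean is
  E[X_{t+1} | X_t, ...] = c + sum_i phi_i X_{t+1-i}.
Substitute known values:
  E[X_{t+1} | ...] = (0.025) * (-8) + (-0.501) * (4)
                   = -2.2040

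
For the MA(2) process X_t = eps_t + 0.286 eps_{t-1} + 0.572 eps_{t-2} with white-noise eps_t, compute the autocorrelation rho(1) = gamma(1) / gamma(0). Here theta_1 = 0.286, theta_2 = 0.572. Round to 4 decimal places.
\rho(1) = 0.3191

For an MA(q) process with theta_0 = 1, the autocovariance is
  gamma(k) = sigma^2 * sum_{i=0..q-k} theta_i * theta_{i+k},
and rho(k) = gamma(k) / gamma(0). Sigma^2 cancels.
  numerator   = (1)*(0.286) + (0.286)*(0.572) = 0.449592.
  denominator = (1)^2 + (0.286)^2 + (0.572)^2 = 1.40898.
  rho(1) = 0.449592 / 1.40898 = 0.3191.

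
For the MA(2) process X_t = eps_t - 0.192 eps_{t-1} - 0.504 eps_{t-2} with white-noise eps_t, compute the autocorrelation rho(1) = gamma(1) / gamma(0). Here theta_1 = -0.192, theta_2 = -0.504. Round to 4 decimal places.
\rho(1) = -0.0738

For an MA(q) process with theta_0 = 1, the autocovariance is
  gamma(k) = sigma^2 * sum_{i=0..q-k} theta_i * theta_{i+k},
and rho(k) = gamma(k) / gamma(0). Sigma^2 cancels.
  numerator   = (1)*(-0.192) + (-0.192)*(-0.504) = -0.095232.
  denominator = (1)^2 + (-0.192)^2 + (-0.504)^2 = 1.29088.
  rho(1) = -0.095232 / 1.29088 = -0.0738.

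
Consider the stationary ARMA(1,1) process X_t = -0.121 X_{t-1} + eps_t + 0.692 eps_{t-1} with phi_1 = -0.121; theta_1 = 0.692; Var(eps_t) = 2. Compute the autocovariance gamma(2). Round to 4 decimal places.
\gamma(2) = -0.1285

Multiply the model equation by X_{t-k} and take expectations. With theta_0 = psi_0 = 1 and psi_j the MA(infinity) weights, this gives
  gamma(k) - sum_i phi_i gamma(k-i) = c_k,
  c_k = sigma^2 * sum_{j=k..q} theta_j psi_{j-k}   (c_k = 0 for k > q),
using gamma(-m) = gamma(m).
psi-weights needed (psi_j = theta_j + sum_i phi_i psi_{j-i}):
  psi_1 = theta_1 + phi_1 = 0.692 + (-0.121) = 0.571
Right-hand sides:
  c_0 = sigma^2 (1 + theta_1 psi_1) = 2 * (1 + (0.692)(0.571)) = 2 * 1.395132 = 2.790264
  c_1 = sigma^2 theta_1 = 2 * (0.692) = 1.384
  c_2 = 0
Equations for k = 0 and k = 1 (AR order 1):
  gamma(0) = phi_1 gamma(1) + c_0
  gamma(1) = phi_1 gamma(0) + c_1
Substituting the second into the first: gamma(0) (1 - phi_1^2) = c_0 + phi_1 c_1, so
  gamma(0) = (c_0 + phi_1 c_1) / (1 - phi_1^2) = (2.790264 + (-0.121)(1.384)) / (1 - (-0.121)^2) = 2.6228 / 0.985359 = 2.661771.
  gamma(1) = phi_1 gamma(0) + c_1 = (-0.121)(2.661771) + (1.384) = 1.061926.
For k = 2 (> q): gamma(2) = phi_1 gamma(1) = (-0.121)(1.061926) = -0.128493.
Therefore gamma(2) = -0.1285 (to 4 decimal places).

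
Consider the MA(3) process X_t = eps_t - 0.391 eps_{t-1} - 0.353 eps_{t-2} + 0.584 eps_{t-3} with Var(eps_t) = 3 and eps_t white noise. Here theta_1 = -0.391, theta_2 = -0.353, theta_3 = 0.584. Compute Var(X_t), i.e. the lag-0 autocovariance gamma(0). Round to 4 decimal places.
\gamma(0) = 4.8556

For an MA(q) process X_t = eps_t + sum_i theta_i eps_{t-i} with
Var(eps_t) = sigma^2, the variance is
  gamma(0) = sigma^2 * (1 + sum_i theta_i^2).
  sum_i theta_i^2 = (-0.391)^2 + (-0.353)^2 + (0.584)^2 = 0.152881 + 0.124609 + 0.341056 = 0.618546.
  gamma(0) = 3 * (1 + 0.618546) = 3 * 1.618546 = 4.855638, which rounds to 4.8556.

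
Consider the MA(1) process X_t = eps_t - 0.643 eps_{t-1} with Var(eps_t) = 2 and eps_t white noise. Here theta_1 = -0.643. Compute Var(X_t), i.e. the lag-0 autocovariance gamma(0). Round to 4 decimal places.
\gamma(0) = 2.8269

For an MA(q) process X_t = eps_t + sum_i theta_i eps_{t-i} with
Var(eps_t) = sigma^2, the variance is
  gamma(0) = sigma^2 * (1 + sum_i theta_i^2).
  sum_i theta_i^2 = (-0.643)^2 = 0.413449.
  gamma(0) = 2 * (1 + 0.413449) = 2 * 1.413449 = 2.826898, which rounds to 2.8269.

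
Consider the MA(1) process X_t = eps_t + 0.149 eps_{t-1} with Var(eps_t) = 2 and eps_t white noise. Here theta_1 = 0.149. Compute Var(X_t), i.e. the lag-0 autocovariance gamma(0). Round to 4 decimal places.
\gamma(0) = 2.0444

For an MA(q) process X_t = eps_t + sum_i theta_i eps_{t-i} with
Var(eps_t) = sigma^2, the variance is
  gamma(0) = sigma^2 * (1 + sum_i theta_i^2).
  sum_i theta_i^2 = (0.149)^2 = 0.022201.
  gamma(0) = 2 * (1 + 0.022201) = 2 * 1.022201 = 2.044402, which rounds to 2.0444.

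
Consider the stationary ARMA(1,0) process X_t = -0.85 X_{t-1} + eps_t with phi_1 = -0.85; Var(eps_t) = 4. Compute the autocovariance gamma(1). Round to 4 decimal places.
\gamma(1) = -12.2523

Multiply the model equation by X_{t-k} and take expectations. With theta_0 = psi_0 = 1 and psi_j the MA(infinity) weights, this gives
  gamma(k) - sum_i phi_i gamma(k-i) = c_k,
  c_k = sigma^2 * sum_{j=k..q} theta_j psi_{j-k}   (c_k = 0 for k > q),
using gamma(-m) = gamma(m).
Pure AR (q = 0): c_0 = sigma^2 = 4, c_k = 0 for k >= 1.
Equations for k = 0 and k = 1 (AR order 1):
  gamma(0) = phi_1 gamma(1) + c_0
  gamma(1) = phi_1 gamma(0) + c_1
Substituting the second into the first: gamma(0) (1 - phi_1^2) = c_0 + phi_1 c_1, so
  gamma(0) = c_0 / (1 - phi_1^2) = 4 / (1 - (-0.85)^2) = 4 / 0.2775 = 14.414414.
  gamma(1) = phi_1 gamma(0) = (-0.85)(14.414414) = -12.252252.
Therefore gamma(1) = -12.2523 (to 4 decimal places).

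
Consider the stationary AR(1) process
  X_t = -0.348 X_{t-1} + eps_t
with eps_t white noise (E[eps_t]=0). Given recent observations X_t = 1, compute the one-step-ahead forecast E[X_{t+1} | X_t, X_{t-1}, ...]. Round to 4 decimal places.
E[X_{t+1} \mid \mathcal F_t] = -0.3480

For an AR(p) model X_t = c + sum_i phi_i X_{t-i} + eps_t, the
one-step-ahead conditional mean is
  E[X_{t+1} | X_t, ...] = c + sum_i phi_i X_{t+1-i}.
Substitute known values:
  E[X_{t+1} | ...] = (-0.348) * (1)
                   = -0.3480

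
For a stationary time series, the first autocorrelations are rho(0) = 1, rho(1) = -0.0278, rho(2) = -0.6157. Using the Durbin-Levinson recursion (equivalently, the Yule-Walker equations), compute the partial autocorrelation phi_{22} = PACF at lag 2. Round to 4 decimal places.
\phi_{22} = -0.6169

The PACF at lag k is phi_{kk}, the last component of the solution
to the Yule-Walker system G_k phi = r_k where
  (G_k)_{ij} = rho(|i - j|), (r_k)_i = rho(i), i,j = 1..k.
Equivalently, Durbin-Levinson gives phi_{kk} iteratively:
  phi_{11} = rho(1)
  phi_{kk} = [rho(k) - sum_{j=1..k-1} phi_{k-1,j} rho(k-j)]
            / [1 - sum_{j=1..k-1} phi_{k-1,j} rho(j)],
  phi_{k,j} = phi_{k-1,j} - phi_{kk} phi_{k-1,k-j},  j = 1..k-1.
Step k = 1:
  phi_11 = rho(1) = -0.0278.
Step k = 2:
  phi_22 = [rho(2) - phi_11 rho(1)] / [1 - phi_11 rho(1)] = [-0.6157 - (-0.0278)(-0.0278)] / [1 - (-0.0278)(-0.0278)]
         = -0.61647284 / 0.99922716 = -0.6169.
Therefore phi_{22} = -0.6169.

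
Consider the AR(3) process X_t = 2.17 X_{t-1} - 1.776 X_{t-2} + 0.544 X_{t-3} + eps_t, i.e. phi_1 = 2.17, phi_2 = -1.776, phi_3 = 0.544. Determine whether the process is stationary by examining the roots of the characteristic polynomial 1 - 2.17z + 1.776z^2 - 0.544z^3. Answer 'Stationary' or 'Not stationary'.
\text{Stationary}

The AR(p) characteristic polynomial is P(z) = 1 - 2.17z + 1.776z^2 - 0.544z^3.
Stationarity requires all roots to lie outside the unit circle, i.e. |z| > 1 for every root.
Degree 3: look for a simple real root z0 first, then factor out (1 - z/z0) and solve the remaining quadratic.
Testing z0 = 1.25: P(1.25) = 1 + (-2.17)(1.25) + (1.776)(1.25)^2 + (-0.544)(1.25)^3
  = 1 + (-2.7125) + (2.775) + (-1.0625) = 0.  So z_0 = 1.25 is a root, |z_0| = 1.25.
Divide out the factor (1 - 0.8 z) = (1 - z/z0) (since 1/z0 = 0.8):
  P(z) = (1 - 0.8 z)(1 + (-1.37) z + (0.68) z^2)
  [check: z-coef -1.37 - (0.8) = -2.17; z^2-coef 0.68 - (0.8)(-1.37) = 1.776; z^3-coef -(0.8)(0.68) = -0.544.]
Remaining roots from the quadratic factor 1 + (-1.37) z + (0.68) z^2:
  Set 1 + (-1.37) z + (0.68) z^2 = 0, i.e. a z^2 + b z + c = 0 with a = 0.68, b = -1.37, c = 1.
  Discriminant D = b^2 - 4ac = (-1.37)^2 - 4*(0.68)*1 = 1.8769 - (2.72) = -0.8431.
  D < 0, so the roots are the complex-conjugate pair z = (-b +/- i sqrt(-D)) / (2a) = 1.0074 +/- 0.6752i.
  For a conjugate pair |z|^2 = z * conj(z) = (product of roots) = c/a = 1/(0.68) = 1.470588, so |z| = sqrt(1.470588) = 1.2127 for both roots.
Moduli of all roots: 1.2500, 1.2127, 1.2127.
All moduli strictly greater than 1? Yes.
Verdict: Stationary.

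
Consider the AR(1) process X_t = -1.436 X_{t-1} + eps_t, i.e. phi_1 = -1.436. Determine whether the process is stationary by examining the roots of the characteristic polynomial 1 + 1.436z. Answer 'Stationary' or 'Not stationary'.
\text{Not stationary}

The AR(p) characteristic polynomial is P(z) = 1 + 1.436z.
Stationarity requires all roots to lie outside the unit circle, i.e. |z| > 1 for every root.
This is linear in z: 1 + (1.436) z = 0  =>  z = -1/(1.436) = -0.696379,  |z| = 0.696379.
Moduli of all roots: 0.6964.
All moduli strictly greater than 1? No.
Verdict: Not stationary.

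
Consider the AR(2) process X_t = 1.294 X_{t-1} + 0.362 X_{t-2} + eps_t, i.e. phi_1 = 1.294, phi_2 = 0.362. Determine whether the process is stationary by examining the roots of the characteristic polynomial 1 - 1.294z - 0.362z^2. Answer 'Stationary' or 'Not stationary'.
\text{Not stationary}

The AR(p) characteristic polynomial is P(z) = 1 - 1.294z - 0.362z^2.
Stationarity requires all roots to lie outside the unit circle, i.e. |z| > 1 for every root.
Set 1 + (-1.294) z + (-0.362) z^2 = 0, i.e. a z^2 + b z + c = 0 with a = -0.362, b = -1.294, c = 1.
Discriminant D = b^2 - 4ac = (-1.294)^2 - 4*(-0.362)*1 = 1.674436 - (-1.448) = 3.122436.
D >= 0, so the roots are real: z = (-b +/- sqrt(D)) / (2a) = (1.294 +/- 1.767042) / (-0.724).
  z_1 = (1.294 + 1.767042) / (-0.724) = -4.228,   |z_1| = 4.228.
  z_2 = (1.294 - 1.767042) / (-0.724) = 0.6534,   |z_2| = 0.6534.
Moduli of all roots: 4.2280, 0.6534.
All moduli strictly greater than 1? No.
Verdict: Not stationary.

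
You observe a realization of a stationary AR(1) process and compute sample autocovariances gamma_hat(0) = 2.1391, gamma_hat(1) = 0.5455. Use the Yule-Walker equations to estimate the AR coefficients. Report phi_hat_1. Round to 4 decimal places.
\hat\phi_{1} = 0.2550

The Yule-Walker equations for an AR(p) process read, in matrix form,
  Gamma_p phi = r_p,   with   (Gamma_p)_{ij} = gamma(|i - j|),
                       (r_p)_i = gamma(i),   i,j = 1..p.
Substitute the sample gammas (Toeplitz matrix and right-hand side of size 1):
  Gamma_p = [[2.1391]]
  r_p     = [0.5455]
With p = 1 this is the single equation gamma(0) phi_1 = gamma(1):
  phi_hat_1 = gamma(1) / gamma(0) = 0.5455 / 2.1391 = 0.2550.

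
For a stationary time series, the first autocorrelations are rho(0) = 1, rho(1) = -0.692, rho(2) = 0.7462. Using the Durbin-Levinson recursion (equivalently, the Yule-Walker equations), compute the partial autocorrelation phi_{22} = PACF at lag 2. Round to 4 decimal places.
\phi_{22} = 0.5130

The PACF at lag k is phi_{kk}, the last component of the solution
to the Yule-Walker system G_k phi = r_k where
  (G_k)_{ij} = rho(|i - j|), (r_k)_i = rho(i), i,j = 1..k.
Equivalently, Durbin-Levinson gives phi_{kk} iteratively:
  phi_{11} = rho(1)
  phi_{kk} = [rho(k) - sum_{j=1..k-1} phi_{k-1,j} rho(k-j)]
            / [1 - sum_{j=1..k-1} phi_{k-1,j} rho(j)],
  phi_{k,j} = phi_{k-1,j} - phi_{kk} phi_{k-1,k-j},  j = 1..k-1.
Step k = 1:
  phi_11 = rho(1) = -0.692.
Step k = 2:
  phi_22 = [rho(2) - phi_11 rho(1)] / [1 - phi_11 rho(1)] = [0.7462 - (-0.692)(-0.692)] / [1 - (-0.692)(-0.692)]
         = 0.267336 / 0.521136 = 0.513.
Therefore phi_{22} = 0.5130.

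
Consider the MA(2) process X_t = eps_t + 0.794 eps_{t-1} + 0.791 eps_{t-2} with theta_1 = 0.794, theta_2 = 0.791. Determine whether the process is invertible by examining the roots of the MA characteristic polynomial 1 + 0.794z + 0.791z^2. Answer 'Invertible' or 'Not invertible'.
\text{Invertible}

The MA(q) characteristic polynomial is P(z) = 1 + 0.794z + 0.791z^2.
Invertibility requires all roots to lie outside the unit circle, i.e. |z| > 1 for every root.
Set 1 + (0.794) z + (0.791) z^2 = 0, i.e. a z^2 + b z + c = 0 with a = 0.791, b = 0.794, c = 1.
Discriminant D = b^2 - 4ac = (0.794)^2 - 4*(0.791)*1 = 0.630436 - (3.164) = -2.533564.
D < 0, so the roots are the complex-conjugate pair z = (-b +/- i sqrt(-D)) / (2a) = -0.5019 +/- 1.0061i.
For a conjugate pair |z|^2 = z * conj(z) = (product of roots) = c/a = 1/(0.791) = 1.264223, so |z| = sqrt(1.264223) = 1.1244 for both roots.
Moduli of all roots: 1.1244, 1.1244.
All moduli strictly greater than 1? Yes.
Verdict: Invertible.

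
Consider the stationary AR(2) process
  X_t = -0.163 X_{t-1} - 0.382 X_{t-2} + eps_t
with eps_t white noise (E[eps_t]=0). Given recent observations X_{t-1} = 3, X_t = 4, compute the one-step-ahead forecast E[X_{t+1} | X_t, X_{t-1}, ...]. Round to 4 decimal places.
E[X_{t+1} \mid \mathcal F_t] = -1.7980

For an AR(p) model X_t = c + sum_i phi_i X_{t-i} + eps_t, the
one-step-ahead conditional mean is
  E[X_{t+1} | X_t, ...] = c + sum_i phi_i X_{t+1-i}.
Substitute known values:
  E[X_{t+1} | ...] = (-0.163) * (4) + (-0.382) * (3)
                   = -1.7980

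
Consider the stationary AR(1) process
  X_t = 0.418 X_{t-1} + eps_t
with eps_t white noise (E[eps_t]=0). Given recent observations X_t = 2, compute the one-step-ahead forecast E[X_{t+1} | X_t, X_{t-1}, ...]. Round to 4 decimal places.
E[X_{t+1} \mid \mathcal F_t] = 0.8360

For an AR(p) model X_t = c + sum_i phi_i X_{t-i} + eps_t, the
one-step-ahead conditional mean is
  E[X_{t+1} | X_t, ...] = c + sum_i phi_i X_{t+1-i}.
Substitute known values:
  E[X_{t+1} | ...] = (0.418) * (2)
                   = 0.8360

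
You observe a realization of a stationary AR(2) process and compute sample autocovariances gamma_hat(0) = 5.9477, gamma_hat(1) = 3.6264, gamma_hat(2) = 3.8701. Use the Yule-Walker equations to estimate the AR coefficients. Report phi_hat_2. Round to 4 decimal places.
\hat\phi_{2} = 0.4440

The Yule-Walker equations for an AR(p) process read, in matrix form,
  Gamma_p phi = r_p,   with   (Gamma_p)_{ij} = gamma(|i - j|),
                       (r_p)_i = gamma(i),   i,j = 1..p.
Substitute the sample gammas (Toeplitz matrix and right-hand side of size 2):
  Gamma_p = [[5.9477, 3.6264], [3.6264, 5.9477]]
  r_p     = [3.6264, 3.8701]
Written out:
  5.9477 phi_1 + 3.6264 phi_2 = 3.6264
  3.6264 phi_1 + 5.9477 phi_2 = 3.8701
Solve by Cramer's rule:
  det = gamma(0)^2 - gamma(1)^2 = (5.9477)^2 - (3.6264)^2 = 35.37513529 - 13.15077696 = 22.22435833
  phi_hat_1 = [gamma(1) gamma(0) - gamma(1) gamma(2)] / det = [(3.6264)(5.9477) - (3.6264)(3.8701)] / 22.22435833 = 7.53420864 / 22.22435833 = 0.339
  phi_hat_2 = [gamma(0) gamma(2) - gamma(1)^2] / det = [(5.9477)(3.8701) - (3.6264)^2] / 22.22435833 = 9.86741681 / 22.22435833 = 0.444
So phi_hat = [0.3390, 0.4440].
Therefore phi_hat_2 = 0.4440.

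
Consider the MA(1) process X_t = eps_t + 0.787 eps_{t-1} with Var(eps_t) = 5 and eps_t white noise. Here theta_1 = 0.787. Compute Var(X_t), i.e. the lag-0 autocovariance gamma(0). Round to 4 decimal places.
\gamma(0) = 8.0968

For an MA(q) process X_t = eps_t + sum_i theta_i eps_{t-i} with
Var(eps_t) = sigma^2, the variance is
  gamma(0) = sigma^2 * (1 + sum_i theta_i^2).
  sum_i theta_i^2 = (0.787)^2 = 0.619369.
  gamma(0) = 5 * (1 + 0.619369) = 5 * 1.619369 = 8.096845, which rounds to 8.0968.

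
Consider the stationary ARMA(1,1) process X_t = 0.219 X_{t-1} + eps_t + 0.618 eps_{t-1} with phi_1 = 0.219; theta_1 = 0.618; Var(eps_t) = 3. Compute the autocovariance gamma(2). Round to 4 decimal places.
\gamma(2) = 0.6558

Multiply the model equation by X_{t-k} and take expectations. With theta_0 = psi_0 = 1 and psi_j the MA(infinity) weights, this gives
  gamma(k) - sum_i phi_i gamma(k-i) = c_k,
  c_k = sigma^2 * sum_{j=k..q} theta_j psi_{j-k}   (c_k = 0 for k > q),
using gamma(-m) = gamma(m).
psi-weights needed (psi_j = theta_j + sum_i phi_i psi_{j-i}):
  psi_1 = theta_1 + phi_1 = 0.618 + (0.219) = 0.837
Right-hand sides:
  c_0 = sigma^2 (1 + theta_1 psi_1) = 3 * (1 + (0.618)(0.837)) = 3 * 1.517266 = 4.551798
  c_1 = sigma^2 theta_1 = 3 * (0.618) = 1.854
  c_2 = 0
Equations for k = 0 and k = 1 (AR order 1):
  gamma(0) = phi_1 gamma(1) + c_0
  gamma(1) = phi_1 gamma(0) + c_1
Substituting the second into the first: gamma(0) (1 - phi_1^2) = c_0 + phi_1 c_1, so
  gamma(0) = (c_0 + phi_1 c_1) / (1 - phi_1^2) = (4.551798 + (0.219)(1.854)) / (1 - (0.219)^2) = 4.957824 / 0.952039 = 5.207585.
  gamma(1) = phi_1 gamma(0) + c_1 = (0.219)(5.207585) + (1.854) = 2.994461.
For k = 2 (> q): gamma(2) = phi_1 gamma(1) = (0.219)(2.994461) = 0.655787.
Therefore gamma(2) = 0.6558 (to 4 decimal places).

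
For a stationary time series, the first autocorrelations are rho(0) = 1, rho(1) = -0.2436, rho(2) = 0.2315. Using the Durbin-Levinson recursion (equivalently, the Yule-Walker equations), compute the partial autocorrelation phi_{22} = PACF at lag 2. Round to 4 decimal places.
\phi_{22} = 0.1830

The PACF at lag k is phi_{kk}, the last component of the solution
to the Yule-Walker system G_k phi = r_k where
  (G_k)_{ij} = rho(|i - j|), (r_k)_i = rho(i), i,j = 1..k.
Equivalently, Durbin-Levinson gives phi_{kk} iteratively:
  phi_{11} = rho(1)
  phi_{kk} = [rho(k) - sum_{j=1..k-1} phi_{k-1,j} rho(k-j)]
            / [1 - sum_{j=1..k-1} phi_{k-1,j} rho(j)],
  phi_{k,j} = phi_{k-1,j} - phi_{kk} phi_{k-1,k-j},  j = 1..k-1.
Step k = 1:
  phi_11 = rho(1) = -0.2436.
Step k = 2:
  phi_22 = [rho(2) - phi_11 rho(1)] / [1 - phi_11 rho(1)] = [0.2315 - (-0.2436)(-0.2436)] / [1 - (-0.2436)(-0.2436)]
         = 0.17215904 / 0.94065904 = 0.183.
Therefore phi_{22} = 0.1830.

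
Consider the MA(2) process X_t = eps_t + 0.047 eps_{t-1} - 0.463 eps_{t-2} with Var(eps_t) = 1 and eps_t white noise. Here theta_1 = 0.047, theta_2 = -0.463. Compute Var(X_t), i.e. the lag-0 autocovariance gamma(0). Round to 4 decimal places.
\gamma(0) = 1.2166

For an MA(q) process X_t = eps_t + sum_i theta_i eps_{t-i} with
Var(eps_t) = sigma^2, the variance is
  gamma(0) = sigma^2 * (1 + sum_i theta_i^2).
  sum_i theta_i^2 = (0.047)^2 + (-0.463)^2 = 0.002209 + 0.214369 = 0.216578.
  gamma(0) = 1 * (1 + 0.216578) = 1 * 1.216578 = 1.216578, which rounds to 1.2166.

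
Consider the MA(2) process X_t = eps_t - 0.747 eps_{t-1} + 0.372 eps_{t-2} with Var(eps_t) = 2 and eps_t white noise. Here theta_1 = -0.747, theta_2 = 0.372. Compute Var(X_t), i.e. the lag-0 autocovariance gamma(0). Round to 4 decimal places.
\gamma(0) = 3.3928

For an MA(q) process X_t = eps_t + sum_i theta_i eps_{t-i} with
Var(eps_t) = sigma^2, the variance is
  gamma(0) = sigma^2 * (1 + sum_i theta_i^2).
  sum_i theta_i^2 = (-0.747)^2 + (0.372)^2 = 0.558009 + 0.138384 = 0.696393.
  gamma(0) = 2 * (1 + 0.696393) = 2 * 1.696393 = 3.392786, which rounds to 3.3928.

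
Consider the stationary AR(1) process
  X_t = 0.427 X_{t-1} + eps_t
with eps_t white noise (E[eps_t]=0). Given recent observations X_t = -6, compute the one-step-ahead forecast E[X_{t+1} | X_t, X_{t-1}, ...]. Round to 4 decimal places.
E[X_{t+1} \mid \mathcal F_t] = -2.5620

For an AR(p) model X_t = c + sum_i phi_i X_{t-i} + eps_t, the
one-step-ahead conditional mean is
  E[X_{t+1} | X_t, ...] = c + sum_i phi_i X_{t+1-i}.
Substitute known values:
  E[X_{t+1} | ...] = (0.427) * (-6)
                   = -2.5620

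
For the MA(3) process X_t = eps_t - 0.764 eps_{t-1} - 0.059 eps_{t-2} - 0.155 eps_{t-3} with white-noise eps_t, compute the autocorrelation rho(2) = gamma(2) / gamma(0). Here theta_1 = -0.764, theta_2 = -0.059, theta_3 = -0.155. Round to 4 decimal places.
\rho(2) = 0.0369

For an MA(q) process with theta_0 = 1, the autocovariance is
  gamma(k) = sigma^2 * sum_{i=0..q-k} theta_i * theta_{i+k},
and rho(k) = gamma(k) / gamma(0). Sigma^2 cancels.
  numerator   = (1)*(-0.059) + (-0.764)*(-0.155) = 0.05942.
  denominator = (1)^2 + (-0.764)^2 + (-0.059)^2 + (-0.155)^2 = 1.611202.
  rho(2) = 0.05942 / 1.611202 = 0.0369.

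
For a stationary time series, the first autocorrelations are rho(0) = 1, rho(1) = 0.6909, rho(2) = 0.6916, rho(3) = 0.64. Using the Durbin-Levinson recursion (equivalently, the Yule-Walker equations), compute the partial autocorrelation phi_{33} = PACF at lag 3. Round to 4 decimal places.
\phi_{33} = 0.1721

The PACF at lag k is phi_{kk}, the last component of the solution
to the Yule-Walker system G_k phi = r_k where
  (G_k)_{ij} = rho(|i - j|), (r_k)_i = rho(i), i,j = 1..k.
Equivalently, Durbin-Levinson gives phi_{kk} iteratively:
  phi_{11} = rho(1)
  phi_{kk} = [rho(k) - sum_{j=1..k-1} phi_{k-1,j} rho(k-j)]
            / [1 - sum_{j=1..k-1} phi_{k-1,j} rho(j)],
  phi_{k,j} = phi_{k-1,j} - phi_{kk} phi_{k-1,k-j},  j = 1..k-1.
Step k = 1:
  phi_11 = rho(1) = 0.6909.
Step k = 2:
  phi_22 = [rho(2) - phi_11 rho(1)] / [1 - phi_11 rho(1)] = [0.6916 - (0.6909)(0.6909)] / [1 - (0.6909)(0.6909)]
         = 0.21425719 / 0.52265719 = 0.409938.
  Update: phi_21 = phi_11 - phi_22 phi_11 = 0.6909 - (0.409938)(0.6909) = 0.407674.
Step k = 3:
  phi_33 = [rho(3) - phi_21 rho(2) - phi_22 rho(1)] / [1 - phi_21 rho(1) - phi_22 rho(2)]
    numerator   = 0.64 - (0.407674)(0.6916) - (0.409938)(0.6909) = 0.07482655
    denominator = 1 - (0.407674)(0.6909) - (0.409938)(0.6916) = 0.43482497
  phi_33 = 0.07482655 / 0.43482497 = 0.1721.
Therefore phi_{33} = 0.1721.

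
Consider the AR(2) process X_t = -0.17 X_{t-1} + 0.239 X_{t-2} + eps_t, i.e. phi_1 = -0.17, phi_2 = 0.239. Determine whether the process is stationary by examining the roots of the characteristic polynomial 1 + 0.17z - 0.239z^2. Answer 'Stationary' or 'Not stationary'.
\text{Stationary}

The AR(p) characteristic polynomial is P(z) = 1 + 0.17z - 0.239z^2.
Stationarity requires all roots to lie outside the unit circle, i.e. |z| > 1 for every root.
Set 1 + (0.17) z + (-0.239) z^2 = 0, i.e. a z^2 + b z + c = 0 with a = -0.239, b = 0.17, c = 1.
Discriminant D = b^2 - 4ac = (0.17)^2 - 4*(-0.239)*1 = 0.0289 - (-0.956) = 0.9849.
D >= 0, so the roots are real: z = (-b +/- sqrt(D)) / (2a) = (-0.17 +/- 0.992421) / (-0.478).
  z_1 = (-0.17 + 0.992421) / (-0.478) = -1.7205,   |z_1| = 1.7205.
  z_2 = (-0.17 - 0.992421) / (-0.478) = 2.4318,   |z_2| = 2.4318.
Moduli of all roots: 1.7205, 2.4318.
All moduli strictly greater than 1? Yes.
Verdict: Stationary.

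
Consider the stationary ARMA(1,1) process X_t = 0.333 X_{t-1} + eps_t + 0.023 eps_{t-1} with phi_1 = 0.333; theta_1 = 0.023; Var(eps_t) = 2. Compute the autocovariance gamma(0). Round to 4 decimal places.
\gamma(0) = 2.2851

Multiply the model equation by X_{t-k} and take expectations. With theta_0 = psi_0 = 1 and psi_j the MA(infinity) weights, this gives
  gamma(k) - sum_i phi_i gamma(k-i) = c_k,
  c_k = sigma^2 * sum_{j=k..q} theta_j psi_{j-k}   (c_k = 0 for k > q),
using gamma(-m) = gamma(m).
psi-weights needed (psi_j = theta_j + sum_i phi_i psi_{j-i}):
  psi_1 = theta_1 + phi_1 = 0.023 + (0.333) = 0.356
Right-hand sides:
  c_0 = sigma^2 (1 + theta_1 psi_1) = 2 * (1 + (0.023)(0.356)) = 2 * 1.008188 = 2.016376
  c_1 = sigma^2 theta_1 = 2 * (0.023) = 0.046
  c_2 = 0
Equations for k = 0 and k = 1 (AR order 1):
  gamma(0) = phi_1 gamma(1) + c_0
  gamma(1) = phi_1 gamma(0) + c_1
Substituting the second into the first: gamma(0) (1 - phi_1^2) = c_0 + phi_1 c_1, so
  gamma(0) = (c_0 + phi_1 c_1) / (1 - phi_1^2) = (2.016376 + (0.333)(0.046)) / (1 - (0.333)^2) = 2.031694 / 0.889111 = 2.285085.
Therefore gamma(0) = 2.2851 (to 4 decimal places).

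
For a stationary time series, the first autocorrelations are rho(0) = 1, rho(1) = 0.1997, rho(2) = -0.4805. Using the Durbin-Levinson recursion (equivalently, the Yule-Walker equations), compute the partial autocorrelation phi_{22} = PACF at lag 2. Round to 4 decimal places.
\phi_{22} = -0.5420

The PACF at lag k is phi_{kk}, the last component of the solution
to the Yule-Walker system G_k phi = r_k where
  (G_k)_{ij} = rho(|i - j|), (r_k)_i = rho(i), i,j = 1..k.
Equivalently, Durbin-Levinson gives phi_{kk} iteratively:
  phi_{11} = rho(1)
  phi_{kk} = [rho(k) - sum_{j=1..k-1} phi_{k-1,j} rho(k-j)]
            / [1 - sum_{j=1..k-1} phi_{k-1,j} rho(j)],
  phi_{k,j} = phi_{k-1,j} - phi_{kk} phi_{k-1,k-j},  j = 1..k-1.
Step k = 1:
  phi_11 = rho(1) = 0.1997.
Step k = 2:
  phi_22 = [rho(2) - phi_11 rho(1)] / [1 - phi_11 rho(1)] = [-0.4805 - (0.1997)(0.1997)] / [1 - (0.1997)(0.1997)]
         = -0.52038009 / 0.96011991 = -0.542.
Therefore phi_{22} = -0.5420.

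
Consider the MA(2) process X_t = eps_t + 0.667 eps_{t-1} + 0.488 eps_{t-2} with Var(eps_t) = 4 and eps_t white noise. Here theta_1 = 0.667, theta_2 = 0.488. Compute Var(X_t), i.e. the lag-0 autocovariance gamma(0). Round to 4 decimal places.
\gamma(0) = 6.7321

For an MA(q) process X_t = eps_t + sum_i theta_i eps_{t-i} with
Var(eps_t) = sigma^2, the variance is
  gamma(0) = sigma^2 * (1 + sum_i theta_i^2).
  sum_i theta_i^2 = (0.667)^2 + (0.488)^2 = 0.444889 + 0.238144 = 0.683033.
  gamma(0) = 4 * (1 + 0.683033) = 4 * 1.683033 = 6.732132, which rounds to 6.7321.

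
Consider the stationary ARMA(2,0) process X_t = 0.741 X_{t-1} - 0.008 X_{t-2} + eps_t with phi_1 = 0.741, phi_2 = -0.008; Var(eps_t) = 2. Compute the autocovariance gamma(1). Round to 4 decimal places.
\gamma(1) = 3.1992

Multiply the model equation by X_{t-k} and take expectations. With theta_0 = psi_0 = 1 and psi_j the MA(infinity) weights, this gives
  gamma(k) - sum_i phi_i gamma(k-i) = c_k,
  c_k = sigma^2 * sum_{j=k..q} theta_j psi_{j-k}   (c_k = 0 for k > q),
using gamma(-m) = gamma(m).
Pure AR (q = 0): c_0 = sigma^2 = 2, c_k = 0 for k >= 1.
Equations for k = 0, 1, 2 (AR order 2, c_2 = 0):
  (E0) gamma(0) = phi_1 gamma(1) + phi_2 gamma(2) + c_0
  (E1) gamma(1) = phi_1 gamma(0) + phi_2 gamma(1) + c_1
  (E2) gamma(2) = phi_1 gamma(1) + phi_2 gamma(0)
From (E1): gamma(1) = A gamma(0) + B with
  A = phi_1 / (1 - phi_2) = 0.741 / 1.008 = 0.735119,   B = c_1 / (1 - phi_2) = 0 / 1.008 = 0.
Insert (E2) into (E0): gamma(0) (1 - phi_2^2) = phi_1 (1 + phi_2) gamma(1) + c_0.
  phi_1 (1 + phi_2) = (0.741)(0.992) = 0.735072,   1 - phi_2^2 = 0.999936.
Replace gamma(1) by A gamma(0) + B and collect gamma(0):
  gamma(0) [0.999936 - (0.735072)(0.735119)] = c_0 = 2
  gamma(0) * 0.459571 = 2
  gamma(0) = 2 / 0.459571 = 4.351889.
  gamma(1) = A gamma(0) = (0.735119)(4.351889) = 3.199156.
Therefore gamma(1) = 3.1992 (to 4 decimal places).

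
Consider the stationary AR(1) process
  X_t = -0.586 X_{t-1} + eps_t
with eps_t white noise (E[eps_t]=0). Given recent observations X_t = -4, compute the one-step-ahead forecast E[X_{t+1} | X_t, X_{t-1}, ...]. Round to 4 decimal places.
E[X_{t+1} \mid \mathcal F_t] = 2.3440

For an AR(p) model X_t = c + sum_i phi_i X_{t-i} + eps_t, the
one-step-ahead conditional mean is
  E[X_{t+1} | X_t, ...] = c + sum_i phi_i X_{t+1-i}.
Substitute known values:
  E[X_{t+1} | ...] = (-0.586) * (-4)
                   = 2.3440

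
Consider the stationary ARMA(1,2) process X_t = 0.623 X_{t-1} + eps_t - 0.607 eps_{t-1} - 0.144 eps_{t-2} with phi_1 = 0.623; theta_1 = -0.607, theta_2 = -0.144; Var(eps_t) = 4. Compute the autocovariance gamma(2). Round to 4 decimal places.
\gamma(2) = -0.4959

Multiply the model equation by X_{t-k} and take expectations. With theta_0 = psi_0 = 1 and psi_j the MA(infinity) weights, this gives
  gamma(k) - sum_i phi_i gamma(k-i) = c_k,
  c_k = sigma^2 * sum_{j=k..q} theta_j psi_{j-k}   (c_k = 0 for k > q),
using gamma(-m) = gamma(m).
psi-weights needed (psi_j = theta_j + sum_i phi_i psi_{j-i}):
  psi_1 = theta_1 + phi_1 = -0.607 + (0.623) = 0.016
  psi_2 = theta_2 + phi_1 psi_1 = -0.144 + (0.623)(0.016) = -0.134032
Right-hand sides:
  c_0 = sigma^2 (1 + theta_1 psi_1 + theta_2 psi_2) = 4 * (1 + (-0.607)(0.016) + (-0.144)(-0.134032)) = 4 * 1.009589 = 4.038354
  c_1 = sigma^2 (theta_1 + theta_2 psi_1) = 4 * (-0.607 + (-0.144)(0.016)) = -2.437216
  c_2 = sigma^2 theta_2 = 4 * (-0.144) = -0.576
Equations for k = 0 and k = 1 (AR order 1):
  gamma(0) = phi_1 gamma(1) + c_0
  gamma(1) = phi_1 gamma(0) + c_1
Substituting the second into the first: gamma(0) (1 - phi_1^2) = c_0 + phi_1 c_1, so
  gamma(0) = (c_0 + phi_1 c_1) / (1 - phi_1^2) = (4.038354 + (0.623)(-2.437216)) / (1 - (0.623)^2) = 2.519969 / 0.611871 = 4.118464.
  gamma(1) = phi_1 gamma(0) + c_1 = (0.623)(4.118464) + (-2.437216) = 0.128587.
For k = 2: gamma(2) = phi_1 gamma(1) + c_2
  = (0.623)(0.128587) + (-0.576) = -0.49589.
Therefore gamma(2) = -0.4959 (to 4 decimal places).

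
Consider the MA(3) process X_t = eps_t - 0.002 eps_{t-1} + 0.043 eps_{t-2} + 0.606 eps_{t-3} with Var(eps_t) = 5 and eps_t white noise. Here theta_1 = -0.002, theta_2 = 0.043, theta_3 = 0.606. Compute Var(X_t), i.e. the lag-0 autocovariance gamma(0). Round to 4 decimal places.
\gamma(0) = 6.8454

For an MA(q) process X_t = eps_t + sum_i theta_i eps_{t-i} with
Var(eps_t) = sigma^2, the variance is
  gamma(0) = sigma^2 * (1 + sum_i theta_i^2).
  sum_i theta_i^2 = (-0.002)^2 + (0.043)^2 + (0.606)^2 = 0.000004 + 0.001849 + 0.367236 = 0.369089.
  gamma(0) = 5 * (1 + 0.369089) = 5 * 1.369089 = 6.845445, which rounds to 6.8454.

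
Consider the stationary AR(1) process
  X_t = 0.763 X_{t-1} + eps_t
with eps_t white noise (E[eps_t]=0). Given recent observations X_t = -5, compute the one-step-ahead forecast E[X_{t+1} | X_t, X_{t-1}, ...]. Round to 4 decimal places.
E[X_{t+1} \mid \mathcal F_t] = -3.8150

For an AR(p) model X_t = c + sum_i phi_i X_{t-i} + eps_t, the
one-step-ahead conditional mean is
  E[X_{t+1} | X_t, ...] = c + sum_i phi_i X_{t+1-i}.
Substitute known values:
  E[X_{t+1} | ...] = (0.763) * (-5)
                   = -3.8150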